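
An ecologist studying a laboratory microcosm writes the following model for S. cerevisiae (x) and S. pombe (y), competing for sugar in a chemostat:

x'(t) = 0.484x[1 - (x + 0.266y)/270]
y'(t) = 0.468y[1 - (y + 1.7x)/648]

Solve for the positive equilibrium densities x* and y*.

x* ≈ 178, y* ≈ 345

Setting both brackets to zero gives the nullclines x + 0.266y = 270 and 1.7x + y = 648.
Substituting y = 648 - 1.7x into the first: x(1 - 0.266·1.7) = 270 - 0.266·648.
So x* = 97.6/0.548 = 178, and then y* = 648 - 1.7·178 = 345.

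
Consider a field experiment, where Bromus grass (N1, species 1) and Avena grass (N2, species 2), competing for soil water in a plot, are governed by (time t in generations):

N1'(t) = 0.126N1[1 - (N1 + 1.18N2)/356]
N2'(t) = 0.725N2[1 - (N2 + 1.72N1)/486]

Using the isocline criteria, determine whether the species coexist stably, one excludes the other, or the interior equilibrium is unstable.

unstable coexistence (outcome depends on initial conditions)

Compare the nullcline intercepts: K1/α12 = 356/1.18 = 302 < K2 = 486; K2/α21 = 486/1.72 = 283 < K1 = 356.
Since both are reversed, neither can invade when rare; the interior point is a saddle.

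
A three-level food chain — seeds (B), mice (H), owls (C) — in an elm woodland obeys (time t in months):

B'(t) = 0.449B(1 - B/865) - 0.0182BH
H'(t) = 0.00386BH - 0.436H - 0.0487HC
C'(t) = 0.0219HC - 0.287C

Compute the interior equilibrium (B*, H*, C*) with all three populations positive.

From dC/dt = 0: 0.0219H* = 0.287, so H* = 13.1.
From dB/dt = 0: 0.449(1 - B*/865) = 0.0182·13.1, giving B* = 865·(1 - 0.531) = 406.
From dH/dt = 0: 0.00386·406 - 0.436 = 0.0487C*, so C* = 1.13/0.0487 = 23.2.

B* ≈ 406, H* ≈ 13.1, C* ≈ 23.2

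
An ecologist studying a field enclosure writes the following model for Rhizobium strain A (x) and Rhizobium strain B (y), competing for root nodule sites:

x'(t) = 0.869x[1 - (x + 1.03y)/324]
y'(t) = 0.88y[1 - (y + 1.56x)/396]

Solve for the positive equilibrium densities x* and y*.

x* ≈ 138, y* ≈ 180

Setting both brackets to zero gives the nullclines x + 1.03y = 324 and 1.56x + y = 396.
Substituting y = 396 - 1.56x into the first: x(1 - 1.03·1.56) = 324 - 1.03·396.
So x* = -83.9/-0.607 = 138, and then y* = 396 - 1.56·138 = 180.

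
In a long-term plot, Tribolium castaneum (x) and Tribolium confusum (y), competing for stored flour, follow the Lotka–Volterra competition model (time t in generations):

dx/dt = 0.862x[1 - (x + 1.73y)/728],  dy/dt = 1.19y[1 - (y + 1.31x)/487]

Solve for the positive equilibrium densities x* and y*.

x* ≈ 90.4, y* ≈ 369

Setting both brackets to zero gives the nullclines x + 1.73y = 728 and 1.31x + y = 487.
Substituting y = 487 - 1.31x into the first: x(1 - 1.73·1.31) = 728 - 1.73·487.
So x* = -115/-1.27 = 90.4, and then y* = 487 - 1.31·90.4 = 369.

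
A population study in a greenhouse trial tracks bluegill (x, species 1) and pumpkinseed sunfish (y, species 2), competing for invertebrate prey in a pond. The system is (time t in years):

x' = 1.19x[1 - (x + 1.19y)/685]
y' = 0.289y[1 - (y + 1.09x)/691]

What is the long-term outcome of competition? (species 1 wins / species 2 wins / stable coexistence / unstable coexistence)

Compare the nullcline intercepts: K1/α12 = 685/1.19 = 576 < K2 = 691; K2/α21 = 691/1.09 = 634 < K1 = 685.
Since both are reversed, neither can invade when rare; the interior point is a saddle.

unstable coexistence (outcome depends on initial conditions)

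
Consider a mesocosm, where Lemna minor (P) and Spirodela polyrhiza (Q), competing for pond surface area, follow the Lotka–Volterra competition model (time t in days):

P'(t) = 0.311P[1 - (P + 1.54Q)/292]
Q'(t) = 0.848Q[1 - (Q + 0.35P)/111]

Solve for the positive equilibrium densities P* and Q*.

Setting both brackets to zero gives the nullclines P + 1.54Q = 292 and 0.35P + Q = 111.
Substituting Q = 111 - 0.35P into the first: P(1 - 1.54·0.35) = 292 - 1.54·111.
So P* = 121/0.461 = 263, and then Q* = 111 - 0.35·263 = 19.1.

P* ≈ 263, Q* ≈ 19.1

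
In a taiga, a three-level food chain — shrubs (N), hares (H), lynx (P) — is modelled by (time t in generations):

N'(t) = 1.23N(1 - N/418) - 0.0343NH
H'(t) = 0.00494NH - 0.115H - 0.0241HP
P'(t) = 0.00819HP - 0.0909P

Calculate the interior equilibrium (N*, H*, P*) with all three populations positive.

From dP/dt = 0: 0.00819H* = 0.0909, so H* = 11.1.
From dN/dt = 0: 1.23(1 - N*/418) = 0.0343·11.1, giving N* = 418·(1 - 0.31) = 289.
From dH/dt = 0: 0.00494·289 - 0.115 = 0.0241P*, so P* = 1.31/0.0241 = 54.4.

N* ≈ 289, H* ≈ 11.1, P* ≈ 54.4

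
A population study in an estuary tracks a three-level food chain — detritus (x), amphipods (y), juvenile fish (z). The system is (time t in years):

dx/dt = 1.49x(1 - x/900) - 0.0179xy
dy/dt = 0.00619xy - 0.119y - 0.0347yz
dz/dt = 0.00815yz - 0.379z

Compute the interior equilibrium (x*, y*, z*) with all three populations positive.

x* ≈ 397, y* ≈ 46.5, z* ≈ 67.4

From dz/dt = 0: 0.00815y* = 0.379, so y* = 46.5.
From dx/dt = 0: 1.49(1 - x*/900) = 0.0179·46.5, giving x* = 900·(1 - 0.559) = 397.
From dy/dt = 0: 0.00619·397 - 0.119 = 0.0347z*, so z* = 2.34/0.0347 = 67.4.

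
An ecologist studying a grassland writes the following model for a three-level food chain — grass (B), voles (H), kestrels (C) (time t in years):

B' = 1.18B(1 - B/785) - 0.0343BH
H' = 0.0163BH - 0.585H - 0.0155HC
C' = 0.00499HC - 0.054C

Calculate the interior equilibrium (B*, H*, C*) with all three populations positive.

B* ≈ 538, H* ≈ 10.8, C* ≈ 528

From dC/dt = 0: 0.00499H* = 0.054, so H* = 10.8.
From dB/dt = 0: 1.18(1 - B*/785) = 0.0343·10.8, giving B* = 785·(1 - 0.315) = 538.
From dH/dt = 0: 0.0163·538 - 0.585 = 0.0155C*, so C* = 8.19/0.0155 = 528.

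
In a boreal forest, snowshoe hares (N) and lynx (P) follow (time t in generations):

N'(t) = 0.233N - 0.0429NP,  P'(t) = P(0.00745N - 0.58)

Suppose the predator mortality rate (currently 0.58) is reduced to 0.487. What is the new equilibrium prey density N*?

At the interior fixed point, setting dP/dt = 0 with P > 0 fixes N* = (predator death rate)/(NP coefficient) — independent of the other coefficients.
With the change, N* = 0.487/0.00745 = 65.4; it falls from 77.9.

N* ≈ 65.4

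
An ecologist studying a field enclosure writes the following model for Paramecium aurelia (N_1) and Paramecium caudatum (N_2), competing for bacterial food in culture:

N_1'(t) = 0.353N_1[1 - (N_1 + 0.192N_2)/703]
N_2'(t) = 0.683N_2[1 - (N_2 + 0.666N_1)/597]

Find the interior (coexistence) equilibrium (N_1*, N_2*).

N_1* ≈ 675, N_2* ≈ 148

Setting both brackets to zero gives the nullclines N_1 + 0.192N_2 = 703 and 0.666N_1 + N_2 = 597.
Substituting N_2 = 597 - 0.666N_1 into the first: N_1(1 - 0.192·0.666) = 703 - 0.192·597.
So N_1* = 588/0.872 = 675, and then N_2* = 597 - 0.666·675 = 148.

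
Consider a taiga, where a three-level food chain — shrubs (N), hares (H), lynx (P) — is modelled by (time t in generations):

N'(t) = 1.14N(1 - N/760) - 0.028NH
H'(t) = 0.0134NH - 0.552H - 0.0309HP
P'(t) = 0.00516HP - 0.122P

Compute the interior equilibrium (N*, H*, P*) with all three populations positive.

From dP/dt = 0: 0.00516H* = 0.122, so H* = 23.6.
From dN/dt = 0: 1.14(1 - N*/760) = 0.028·23.6, giving N* = 760·(1 - 0.581) = 319.
From dH/dt = 0: 0.0134·319 - 0.552 = 0.0309P*, so P* = 3.72/0.0309 = 120.

N* ≈ 319, H* ≈ 23.6, P* ≈ 120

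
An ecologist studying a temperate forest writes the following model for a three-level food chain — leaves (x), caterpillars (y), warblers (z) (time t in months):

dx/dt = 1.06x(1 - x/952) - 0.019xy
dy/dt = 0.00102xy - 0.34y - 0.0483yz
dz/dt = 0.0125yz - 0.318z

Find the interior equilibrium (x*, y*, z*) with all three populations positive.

x* ≈ 518, y* ≈ 25.4, z* ≈ 3.9

From dz/dt = 0: 0.0125y* = 0.318, so y* = 25.4.
From dx/dt = 0: 1.06(1 - x*/952) = 0.019·25.4, giving x* = 952·(1 - 0.456) = 518.
From dy/dt = 0: 0.00102·518 - 0.34 = 0.0483z*, so z* = 0.188/0.0483 = 3.9.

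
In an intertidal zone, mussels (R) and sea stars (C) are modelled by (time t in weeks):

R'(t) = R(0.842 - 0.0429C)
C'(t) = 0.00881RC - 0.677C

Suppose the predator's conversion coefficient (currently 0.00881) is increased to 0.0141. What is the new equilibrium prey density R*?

At the interior fixed point, setting dC/dt = 0 with C > 0 fixes R* = (predator death rate)/(RC coefficient) — independent of the other coefficients.
With the change, R* = 0.677/0.0141 = 48; it falls from 76.8.

R* ≈ 48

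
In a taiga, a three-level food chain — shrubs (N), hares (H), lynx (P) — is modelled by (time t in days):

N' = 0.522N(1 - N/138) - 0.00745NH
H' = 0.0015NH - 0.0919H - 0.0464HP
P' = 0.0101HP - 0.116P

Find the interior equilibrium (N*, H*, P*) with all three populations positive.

From dP/dt = 0: 0.0101H* = 0.116, so H* = 11.5.
From dN/dt = 0: 0.522(1 - N*/138) = 0.00745·11.5, giving N* = 138·(1 - 0.164) = 115.
From dH/dt = 0: 0.0015·115 - 0.0919 = 0.0464P*, so P* = 0.0812/0.0464 = 1.75.

N* ≈ 115, H* ≈ 11.5, P* ≈ 1.75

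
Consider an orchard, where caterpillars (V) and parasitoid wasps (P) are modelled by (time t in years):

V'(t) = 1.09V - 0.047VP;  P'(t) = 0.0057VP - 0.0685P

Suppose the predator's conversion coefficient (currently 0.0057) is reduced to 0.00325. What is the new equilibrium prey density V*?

At the interior fixed point, setting dP/dt = 0 with P > 0 fixes V* = (predator death rate)/(VP coefficient) — independent of the other coefficients.
With the change, V* = 0.0685/0.00325 = 21.1; it rises from 12.

V* ≈ 21.1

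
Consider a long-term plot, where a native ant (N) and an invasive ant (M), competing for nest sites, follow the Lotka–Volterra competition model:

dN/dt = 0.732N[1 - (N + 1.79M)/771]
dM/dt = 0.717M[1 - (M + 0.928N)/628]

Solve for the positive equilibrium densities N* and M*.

Setting both brackets to zero gives the nullclines N + 1.79M = 771 and 0.928N + M = 628.
Substituting M = 628 - 0.928N into the first: N(1 - 1.79·0.928) = 771 - 1.79·628.
So N* = -353/-0.661 = 534, and then M* = 628 - 0.928·534 = 132.

N* ≈ 534, M* ≈ 132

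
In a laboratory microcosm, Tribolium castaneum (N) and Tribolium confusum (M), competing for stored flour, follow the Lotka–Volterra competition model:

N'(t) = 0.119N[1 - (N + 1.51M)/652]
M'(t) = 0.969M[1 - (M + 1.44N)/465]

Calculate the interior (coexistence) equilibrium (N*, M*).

N* ≈ 42.7, M* ≈ 404

Setting both brackets to zero gives the nullclines N + 1.51M = 652 and 1.44N + M = 465.
Substituting M = 465 - 1.44N into the first: N(1 - 1.51·1.44) = 652 - 1.51·465.
So N* = -50.1/-1.17 = 42.7, and then M* = 465 - 1.44·42.7 = 404.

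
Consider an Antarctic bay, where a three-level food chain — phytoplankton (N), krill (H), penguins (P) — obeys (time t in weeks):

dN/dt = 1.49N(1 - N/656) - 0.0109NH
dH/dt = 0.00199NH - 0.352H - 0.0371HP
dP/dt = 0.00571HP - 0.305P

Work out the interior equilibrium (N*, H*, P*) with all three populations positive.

N* ≈ 400, H* ≈ 53.4, P* ≈ 11.9

From dP/dt = 0: 0.00571H* = 0.305, so H* = 53.4.
From dN/dt = 0: 1.49(1 - N*/656) = 0.0109·53.4, giving N* = 656·(1 - 0.391) = 400.
From dH/dt = 0: 0.00199·400 - 0.352 = 0.0371P*, so P* = 0.443/0.0371 = 11.9.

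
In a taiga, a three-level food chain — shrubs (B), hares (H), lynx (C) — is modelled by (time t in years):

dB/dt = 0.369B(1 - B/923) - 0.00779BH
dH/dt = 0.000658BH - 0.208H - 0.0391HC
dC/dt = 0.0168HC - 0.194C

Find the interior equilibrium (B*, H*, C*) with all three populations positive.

B* ≈ 698, H* ≈ 11.5, C* ≈ 6.43

From dC/dt = 0: 0.0168H* = 0.194, so H* = 11.5.
From dB/dt = 0: 0.369(1 - B*/923) = 0.00779·11.5, giving B* = 923·(1 - 0.244) = 698.
From dH/dt = 0: 0.000658·698 - 0.208 = 0.0391C*, so C* = 0.251/0.0391 = 6.43.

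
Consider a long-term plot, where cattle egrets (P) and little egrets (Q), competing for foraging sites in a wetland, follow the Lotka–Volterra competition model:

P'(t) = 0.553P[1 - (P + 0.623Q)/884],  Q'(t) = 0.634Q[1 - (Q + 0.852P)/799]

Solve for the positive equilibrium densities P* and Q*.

Setting both brackets to zero gives the nullclines P + 0.623Q = 884 and 0.852P + Q = 799.
Substituting Q = 799 - 0.852P into the first: P(1 - 0.623·0.852) = 884 - 0.623·799.
So P* = 386/0.469 = 823, and then Q* = 799 - 0.852·823 = 97.7.

P* ≈ 823, Q* ≈ 97.7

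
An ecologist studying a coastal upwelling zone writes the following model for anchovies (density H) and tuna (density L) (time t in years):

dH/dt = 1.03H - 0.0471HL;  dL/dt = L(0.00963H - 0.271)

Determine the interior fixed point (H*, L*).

H* ≈ 28.1, L* ≈ 21.9

Set dL/dt = 0 with L > 0: 0.00963H - 0.271 = 0, so H* = 0.271/0.00963 = 28.1.
Set dH/dt = 0 with H > 0: 1.03 - 0.0471L = 0, so L* = 1.03/0.0471 = 21.9.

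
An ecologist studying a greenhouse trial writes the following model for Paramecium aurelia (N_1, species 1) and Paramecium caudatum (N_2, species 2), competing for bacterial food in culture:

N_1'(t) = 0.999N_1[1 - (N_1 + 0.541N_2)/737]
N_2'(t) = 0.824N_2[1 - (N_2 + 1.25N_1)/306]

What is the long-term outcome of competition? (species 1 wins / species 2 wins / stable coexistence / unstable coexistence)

Compare the nullcline intercepts: K1/α12 = 737/0.541 = 1360 > K2 = 306; K2/α21 = 306/1.25 = 245 < K1 = 737.
Since the inequalities point opposite ways, species 1 can invade but species 2 cannot.

species 1 excludes species 2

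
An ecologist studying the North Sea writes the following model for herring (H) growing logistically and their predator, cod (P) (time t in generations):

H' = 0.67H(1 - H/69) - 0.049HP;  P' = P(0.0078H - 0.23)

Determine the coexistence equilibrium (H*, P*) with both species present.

From dP/dt = 0 with P > 0: 0.0078H* = 0.23, so H* = 29.5.
Substitute into dH/dt = 0: 0.67(1 - 29.5/69) = 0.049P*.
The bracket is 0.573, giving P* = 0.384/0.049 = 7.83.

H* ≈ 29.5, P* ≈ 7.83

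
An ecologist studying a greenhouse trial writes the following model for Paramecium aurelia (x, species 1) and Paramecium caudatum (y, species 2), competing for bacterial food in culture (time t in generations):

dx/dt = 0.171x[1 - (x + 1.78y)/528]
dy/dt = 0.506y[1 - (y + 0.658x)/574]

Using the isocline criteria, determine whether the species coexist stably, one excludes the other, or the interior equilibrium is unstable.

Compare the nullcline intercepts: K1/α12 = 528/1.78 = 297 < K2 = 574; K2/α21 = 574/0.658 = 872 > K1 = 528.
Since the inequalities point opposite ways, species 2 can invade but species 1 cannot.

species 2 excludes species 1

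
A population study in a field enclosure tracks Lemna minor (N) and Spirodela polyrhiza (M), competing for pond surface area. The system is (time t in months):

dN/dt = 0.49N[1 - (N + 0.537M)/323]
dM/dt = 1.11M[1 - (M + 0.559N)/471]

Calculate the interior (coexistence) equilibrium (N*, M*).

Setting both brackets to zero gives the nullclines N + 0.537M = 323 and 0.559N + M = 471.
Substituting M = 471 - 0.559N into the first: N(1 - 0.537·0.559) = 323 - 0.537·471.
So N* = 70.1/0.7 = 100, and then M* = 471 - 0.559·100 = 415.

N* ≈ 100, M* ≈ 415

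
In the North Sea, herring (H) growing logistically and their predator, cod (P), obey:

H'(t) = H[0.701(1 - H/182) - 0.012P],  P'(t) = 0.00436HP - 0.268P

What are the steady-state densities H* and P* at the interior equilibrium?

From dP/dt = 0 with P > 0: 0.00436H* = 0.268, so H* = 61.5.
Substitute into dH/dt = 0: 0.701(1 - 61.5/182) = 0.012P*.
The bracket is 0.662, giving P* = 0.464/0.012 = 38.7.

H* ≈ 61.5, P* ≈ 38.7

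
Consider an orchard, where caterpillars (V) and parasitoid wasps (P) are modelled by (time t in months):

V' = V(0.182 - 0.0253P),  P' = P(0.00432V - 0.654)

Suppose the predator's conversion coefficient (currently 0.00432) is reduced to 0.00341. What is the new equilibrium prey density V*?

V* ≈ 192

At the interior fixed point, setting dP/dt = 0 with P > 0 fixes V* = (predator death rate)/(VP coefficient) — independent of the other coefficients.
With the change, V* = 0.654/0.00341 = 192; it rises from 151.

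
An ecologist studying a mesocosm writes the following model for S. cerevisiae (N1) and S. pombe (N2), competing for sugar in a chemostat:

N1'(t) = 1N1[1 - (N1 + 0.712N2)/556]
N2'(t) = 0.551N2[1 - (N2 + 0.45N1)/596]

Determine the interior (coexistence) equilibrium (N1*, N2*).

Setting both brackets to zero gives the nullclines N1 + 0.712N2 = 556 and 0.45N1 + N2 = 596.
Substituting N2 = 596 - 0.45N1 into the first: N1(1 - 0.712·0.45) = 556 - 0.712·596.
So N1* = 132/0.68 = 194, and then N2* = 596 - 0.45·194 = 509.

N1* ≈ 194, N2* ≈ 509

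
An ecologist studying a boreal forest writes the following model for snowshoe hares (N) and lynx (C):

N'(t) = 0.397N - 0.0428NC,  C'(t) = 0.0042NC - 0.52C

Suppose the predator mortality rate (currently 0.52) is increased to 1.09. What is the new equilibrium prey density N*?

N* ≈ 260

At the interior fixed point, setting dC/dt = 0 with C > 0 fixes N* = (predator death rate)/(NC coefficient) — independent of the other coefficients.
With the change, N* = 1.09/0.0042 = 260; it rises from 124.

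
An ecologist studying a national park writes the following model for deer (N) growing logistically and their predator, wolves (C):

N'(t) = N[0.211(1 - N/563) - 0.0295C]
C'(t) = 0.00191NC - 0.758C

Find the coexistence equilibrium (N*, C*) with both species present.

N* ≈ 397, C* ≈ 2.11

From dC/dt = 0 with C > 0: 0.00191N* = 0.758, so N* = 397.
Substitute into dN/dt = 0: 0.211(1 - 397/563) = 0.0295C*.
The bracket is 0.295, giving C* = 0.0623/0.0295 = 2.11.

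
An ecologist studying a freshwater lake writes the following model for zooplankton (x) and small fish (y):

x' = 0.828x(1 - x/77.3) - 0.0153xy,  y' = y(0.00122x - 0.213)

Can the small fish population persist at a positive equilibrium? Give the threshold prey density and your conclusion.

The predator equation gives dy/dt > 0 only when x > 0.213/0.00122 = 175.
Without the predator, x → K = 77.3. Since 77.3 < 175, the predator cannot invade.

Threshold x = 175; K < 175, so no, the predator goes extinct.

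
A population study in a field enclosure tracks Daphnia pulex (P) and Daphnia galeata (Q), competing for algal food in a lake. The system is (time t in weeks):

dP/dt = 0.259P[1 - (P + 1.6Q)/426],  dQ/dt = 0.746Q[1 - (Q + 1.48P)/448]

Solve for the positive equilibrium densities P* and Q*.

Setting both brackets to zero gives the nullclines P + 1.6Q = 426 and 1.48P + Q = 448.
Substituting Q = 448 - 1.48P into the first: P(1 - 1.6·1.48) = 426 - 1.6·448.
So P* = -291/-1.37 = 213, and then Q* = 448 - 1.48·213 = 133.

P* ≈ 213, Q* ≈ 133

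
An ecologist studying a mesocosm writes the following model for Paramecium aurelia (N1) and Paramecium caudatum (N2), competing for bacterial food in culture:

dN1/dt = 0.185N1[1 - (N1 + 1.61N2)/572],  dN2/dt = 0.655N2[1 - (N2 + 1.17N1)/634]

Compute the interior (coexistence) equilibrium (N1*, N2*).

N1* ≈ 508, N2* ≈ 39.9

Setting both brackets to zero gives the nullclines N1 + 1.61N2 = 572 and 1.17N1 + N2 = 634.
Substituting N2 = 634 - 1.17N1 into the first: N1(1 - 1.61·1.17) = 572 - 1.61·634.
So N1* = -449/-0.884 = 508, and then N2* = 634 - 1.17·508 = 39.9.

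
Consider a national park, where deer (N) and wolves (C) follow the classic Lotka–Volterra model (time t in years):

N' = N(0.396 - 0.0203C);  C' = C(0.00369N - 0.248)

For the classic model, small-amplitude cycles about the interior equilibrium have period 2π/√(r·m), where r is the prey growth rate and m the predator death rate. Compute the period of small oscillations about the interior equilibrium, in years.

Here r = 0.396 and m = 0.248, so r·m = 0.0982.
ω = √0.0982 = 0.313 per year, hence T = 2π/ω ≈ 20 years.

T ≈ 20 years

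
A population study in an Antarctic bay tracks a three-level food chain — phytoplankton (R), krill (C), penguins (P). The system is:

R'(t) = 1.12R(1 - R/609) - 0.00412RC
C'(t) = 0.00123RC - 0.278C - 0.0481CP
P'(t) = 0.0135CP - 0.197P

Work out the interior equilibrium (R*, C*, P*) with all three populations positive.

R* ≈ 576, C* ≈ 14.6, P* ≈ 8.96

From dP/dt = 0: 0.0135C* = 0.197, so C* = 14.6.
From dR/dt = 0: 1.12(1 - R*/609) = 0.00412·14.6, giving R* = 609·(1 - 0.0537) = 576.
From dC/dt = 0: 0.00123·576 - 0.278 = 0.0481P*, so P* = 0.431/0.0481 = 8.96.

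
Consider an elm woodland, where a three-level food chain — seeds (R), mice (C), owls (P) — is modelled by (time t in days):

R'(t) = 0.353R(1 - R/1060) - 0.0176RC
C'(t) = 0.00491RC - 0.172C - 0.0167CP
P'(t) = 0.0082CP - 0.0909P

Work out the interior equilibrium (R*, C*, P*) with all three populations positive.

From dP/dt = 0: 0.0082C* = 0.0909, so C* = 11.1.
From dR/dt = 0: 0.353(1 - R*/1060) = 0.0176·11.1, giving R* = 1060·(1 - 0.553) = 474.
From dC/dt = 0: 0.00491·474 - 0.172 = 0.0167P*, so P* = 2.16/0.0167 = 129.

R* ≈ 474, C* ≈ 11.1, P* ≈ 129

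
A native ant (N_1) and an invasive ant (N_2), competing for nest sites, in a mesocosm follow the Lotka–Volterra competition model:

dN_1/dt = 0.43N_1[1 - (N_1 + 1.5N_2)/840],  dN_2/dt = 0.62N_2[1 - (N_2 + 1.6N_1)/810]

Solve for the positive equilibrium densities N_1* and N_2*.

N_1* ≈ 268, N_2* ≈ 381

Setting both brackets to zero gives the nullclines N_1 + 1.5N_2 = 840 and 1.6N_1 + N_2 = 810.
Substituting N_2 = 810 - 1.6N_1 into the first: N_1(1 - 1.5·1.6) = 840 - 1.5·810.
So N_1* = -375/-1.4 = 268, and then N_2* = 810 - 1.6·268 = 381.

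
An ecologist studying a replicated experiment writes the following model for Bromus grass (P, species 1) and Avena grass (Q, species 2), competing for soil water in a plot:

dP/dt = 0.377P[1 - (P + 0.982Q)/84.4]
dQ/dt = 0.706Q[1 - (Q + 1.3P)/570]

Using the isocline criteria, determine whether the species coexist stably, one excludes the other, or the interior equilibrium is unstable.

species 2 excludes species 1

Compare the nullcline intercepts: K1/α12 = 84.4/0.982 = 85.9 < K2 = 570; K2/α21 = 570/1.3 = 438 > K1 = 84.4.
Since the inequalities point opposite ways, species 2 can invade but species 1 cannot.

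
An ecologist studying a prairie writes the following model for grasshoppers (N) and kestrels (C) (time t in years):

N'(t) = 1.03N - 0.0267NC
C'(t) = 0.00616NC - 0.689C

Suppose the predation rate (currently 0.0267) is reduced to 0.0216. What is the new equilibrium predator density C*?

At the interior fixed point, setting dN/dt = 0 with N > 0 fixes C* = (prey growth rate)/(NC coefficient) — independent of the other coefficients.
With the change, C* = 1.03/0.0216 = 47.7; it rises from 38.6.

C* ≈ 47.7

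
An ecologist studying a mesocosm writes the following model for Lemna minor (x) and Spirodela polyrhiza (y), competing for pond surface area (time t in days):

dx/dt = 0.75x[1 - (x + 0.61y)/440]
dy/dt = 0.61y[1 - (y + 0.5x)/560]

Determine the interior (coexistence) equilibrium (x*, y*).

x* ≈ 142, y* ≈ 489

Setting both brackets to zero gives the nullclines x + 0.61y = 440 and 0.5x + y = 560.
Substituting y = 560 - 0.5x into the first: x(1 - 0.61·0.5) = 440 - 0.61·560.
So x* = 98.4/0.695 = 142, and then y* = 560 - 0.5·142 = 489.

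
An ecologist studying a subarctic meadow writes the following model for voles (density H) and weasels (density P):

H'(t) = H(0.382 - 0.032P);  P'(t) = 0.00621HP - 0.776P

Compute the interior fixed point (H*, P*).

H* ≈ 125, P* ≈ 11.9

Set dP/dt = 0 with P > 0: 0.00621H - 0.776 = 0, so H* = 0.776/0.00621 = 125.
Set dH/dt = 0 with H > 0: 0.382 - 0.032P = 0, so P* = 0.382/0.032 = 11.9.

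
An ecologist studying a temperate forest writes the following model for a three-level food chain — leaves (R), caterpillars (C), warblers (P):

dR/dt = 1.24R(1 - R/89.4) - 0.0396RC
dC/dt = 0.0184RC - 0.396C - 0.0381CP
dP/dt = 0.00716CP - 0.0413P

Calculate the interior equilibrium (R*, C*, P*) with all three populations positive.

From dP/dt = 0: 0.00716C* = 0.0413, so C* = 5.77.
From dR/dt = 0: 1.24(1 - R*/89.4) = 0.0396·5.77, giving R* = 89.4·(1 - 0.184) = 72.9.
From dC/dt = 0: 0.0184·72.9 - 0.396 = 0.0381P*, so P* = 0.946/0.0381 = 24.8.

R* ≈ 72.9, C* ≈ 5.77, P* ≈ 24.8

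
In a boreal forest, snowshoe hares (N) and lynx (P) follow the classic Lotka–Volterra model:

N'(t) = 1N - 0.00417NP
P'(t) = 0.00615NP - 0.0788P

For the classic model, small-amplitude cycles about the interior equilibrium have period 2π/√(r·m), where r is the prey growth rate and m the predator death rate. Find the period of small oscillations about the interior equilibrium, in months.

Here r = 1 and m = 0.0788, so r·m = 0.0788.
ω = √0.0788 = 0.281 per month, hence T = 2π/ω ≈ 22.4 months.

T ≈ 22.4 months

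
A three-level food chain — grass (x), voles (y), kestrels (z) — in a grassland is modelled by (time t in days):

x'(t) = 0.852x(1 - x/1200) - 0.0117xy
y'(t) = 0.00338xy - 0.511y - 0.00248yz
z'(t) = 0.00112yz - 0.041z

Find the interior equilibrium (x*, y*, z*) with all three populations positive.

From dz/dt = 0: 0.00112y* = 0.041, so y* = 36.6.
From dx/dt = 0: 0.852(1 - x*/1200) = 0.0117·36.6, giving x* = 1200·(1 - 0.503) = 597.
From dy/dt = 0: 0.00338·597 - 0.511 = 0.00248z*, so z* = 1.51/0.00248 = 607.

x* ≈ 597, y* ≈ 36.6, z* ≈ 607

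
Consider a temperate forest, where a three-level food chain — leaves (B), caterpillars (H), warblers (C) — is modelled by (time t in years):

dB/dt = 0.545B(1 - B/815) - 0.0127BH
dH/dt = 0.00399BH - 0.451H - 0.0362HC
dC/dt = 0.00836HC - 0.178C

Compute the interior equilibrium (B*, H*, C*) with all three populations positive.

From dC/dt = 0: 0.00836H* = 0.178, so H* = 21.3.
From dB/dt = 0: 0.545(1 - B*/815) = 0.0127·21.3, giving B* = 815·(1 - 0.496) = 411.
From dH/dt = 0: 0.00399·411 - 0.451 = 0.0362C*, so C* = 1.19/0.0362 = 32.8.

B* ≈ 411, H* ≈ 21.3, C* ≈ 32.8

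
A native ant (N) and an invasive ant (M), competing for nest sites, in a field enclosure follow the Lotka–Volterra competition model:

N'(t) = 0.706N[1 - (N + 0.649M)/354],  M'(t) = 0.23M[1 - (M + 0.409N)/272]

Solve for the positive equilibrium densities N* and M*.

N* ≈ 242, M* ≈ 173

Setting both brackets to zero gives the nullclines N + 0.649M = 354 and 0.409N + M = 272.
Substituting M = 272 - 0.409N into the first: N(1 - 0.649·0.409) = 354 - 0.649·272.
So N* = 177/0.735 = 242, and then M* = 272 - 0.409·242 = 173.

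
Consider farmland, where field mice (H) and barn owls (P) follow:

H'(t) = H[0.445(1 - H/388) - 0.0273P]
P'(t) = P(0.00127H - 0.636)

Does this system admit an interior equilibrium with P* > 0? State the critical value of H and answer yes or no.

Threshold H = 501; K < 501, so no, the predator goes extinct.

The predator equation gives dP/dt > 0 only when H > 0.636/0.00127 = 501.
Without the predator, H → K = 388. Since 388 < 501, the predator cannot invade.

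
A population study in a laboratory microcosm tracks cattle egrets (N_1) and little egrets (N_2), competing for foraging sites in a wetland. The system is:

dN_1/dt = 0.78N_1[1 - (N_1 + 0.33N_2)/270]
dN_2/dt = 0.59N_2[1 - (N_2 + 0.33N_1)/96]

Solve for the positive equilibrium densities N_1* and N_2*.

N_1* ≈ 267, N_2* ≈ 7.74

Setting both brackets to zero gives the nullclines N_1 + 0.33N_2 = 270 and 0.33N_1 + N_2 = 96.
Substituting N_2 = 96 - 0.33N_1 into the first: N_1(1 - 0.33·0.33) = 270 - 0.33·96.
So N_1* = 238/0.891 = 267, and then N_2* = 96 - 0.33·267 = 7.74.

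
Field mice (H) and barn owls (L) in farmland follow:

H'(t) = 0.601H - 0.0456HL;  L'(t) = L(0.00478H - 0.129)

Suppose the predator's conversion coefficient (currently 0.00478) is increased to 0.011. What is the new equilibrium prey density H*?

H* ≈ 11.7

At the interior fixed point, setting dL/dt = 0 with L > 0 fixes H* = (predator death rate)/(HL coefficient) — independent of the other coefficients.
With the change, H* = 0.129/0.011 = 11.7; it falls from 27.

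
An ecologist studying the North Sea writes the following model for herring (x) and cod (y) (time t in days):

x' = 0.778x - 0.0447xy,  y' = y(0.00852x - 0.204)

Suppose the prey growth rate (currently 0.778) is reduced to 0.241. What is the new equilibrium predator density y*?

y* ≈ 5.39

At the interior fixed point, setting dx/dt = 0 with x > 0 fixes y* = (prey growth rate)/(xy coefficient) — independent of the other coefficients.
With the change, y* = 0.241/0.0447 = 5.39; it falls from 17.4.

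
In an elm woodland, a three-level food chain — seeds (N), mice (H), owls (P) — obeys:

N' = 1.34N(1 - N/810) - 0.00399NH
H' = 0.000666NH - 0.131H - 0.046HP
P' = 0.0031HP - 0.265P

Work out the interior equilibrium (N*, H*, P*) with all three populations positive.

From dP/dt = 0: 0.0031H* = 0.265, so H* = 85.5.
From dN/dt = 0: 1.34(1 - N*/810) = 0.00399·85.5, giving N* = 810·(1 - 0.255) = 604.
From dH/dt = 0: 0.000666·604 - 0.131 = 0.046P*, so P* = 0.271/0.046 = 5.89.

N* ≈ 604, H* ≈ 85.5, P* ≈ 5.89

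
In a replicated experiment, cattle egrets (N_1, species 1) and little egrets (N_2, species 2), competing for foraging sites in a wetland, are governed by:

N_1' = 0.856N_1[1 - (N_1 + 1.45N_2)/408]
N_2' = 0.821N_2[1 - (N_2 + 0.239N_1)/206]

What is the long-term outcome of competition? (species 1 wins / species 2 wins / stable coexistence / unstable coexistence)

Compare the nullcline intercepts: K1/α12 = 408/1.45 = 281 > K2 = 206; K2/α21 = 206/0.239 = 862 > K1 = 408.
Since both inequalities hold, each species can invade when rare, so the interior equilibrium is stable.

stable coexistence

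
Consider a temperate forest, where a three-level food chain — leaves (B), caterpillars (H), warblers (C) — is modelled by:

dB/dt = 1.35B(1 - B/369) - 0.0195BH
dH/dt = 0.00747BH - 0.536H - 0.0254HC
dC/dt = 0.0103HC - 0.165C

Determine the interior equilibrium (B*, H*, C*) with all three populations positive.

From dC/dt = 0: 0.0103H* = 0.165, so H* = 16.
From dB/dt = 0: 1.35(1 - B*/369) = 0.0195·16, giving B* = 369·(1 - 0.231) = 284.
From dH/dt = 0: 0.00747·284 - 0.536 = 0.0254C*, so C* = 1.58/0.0254 = 62.3.

B* ≈ 284, H* ≈ 16, C* ≈ 62.3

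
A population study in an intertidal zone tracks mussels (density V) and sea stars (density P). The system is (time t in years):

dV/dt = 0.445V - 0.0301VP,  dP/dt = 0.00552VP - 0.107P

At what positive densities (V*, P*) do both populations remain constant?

V* ≈ 19.4, P* ≈ 14.8

Set dP/dt = 0 with P > 0: 0.00552V - 0.107 = 0, so V* = 0.107/0.00552 = 19.4.
Set dV/dt = 0 with V > 0: 0.445 - 0.0301P = 0, so P* = 0.445/0.0301 = 14.8.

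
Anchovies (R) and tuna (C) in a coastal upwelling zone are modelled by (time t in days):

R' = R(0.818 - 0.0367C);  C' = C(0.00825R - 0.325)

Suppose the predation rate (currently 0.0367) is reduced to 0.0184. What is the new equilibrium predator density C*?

C* ≈ 44.5

At the interior fixed point, setting dR/dt = 0 with R > 0 fixes C* = (prey growth rate)/(RC coefficient) — independent of the other coefficients.
With the change, C* = 0.818/0.0184 = 44.5; it rises from 22.3.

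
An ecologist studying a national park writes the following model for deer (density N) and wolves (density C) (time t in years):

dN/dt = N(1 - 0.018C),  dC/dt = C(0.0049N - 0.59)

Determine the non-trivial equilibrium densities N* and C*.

Set dC/dt = 0 with C > 0: 0.0049N - 0.59 = 0, so N* = 0.59/0.0049 = 120.
Set dN/dt = 0 with N > 0: 1 - 0.018C = 0, so C* = 1/0.018 = 55.6.

N* ≈ 120, C* ≈ 55.6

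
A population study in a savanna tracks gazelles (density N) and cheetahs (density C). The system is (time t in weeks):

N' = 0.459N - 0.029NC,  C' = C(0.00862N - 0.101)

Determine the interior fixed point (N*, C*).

N* ≈ 11.7, C* ≈ 15.8

Set dC/dt = 0 with C > 0: 0.00862N - 0.101 = 0, so N* = 0.101/0.00862 = 11.7.
Set dN/dt = 0 with N > 0: 0.459 - 0.029C = 0, so C* = 0.459/0.029 = 15.8.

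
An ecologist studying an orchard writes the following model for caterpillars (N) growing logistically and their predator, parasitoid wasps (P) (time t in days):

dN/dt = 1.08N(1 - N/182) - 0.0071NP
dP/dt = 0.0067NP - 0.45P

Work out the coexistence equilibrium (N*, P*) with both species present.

N* ≈ 67.2, P* ≈ 96

From dP/dt = 0 with P > 0: 0.0067N* = 0.45, so N* = 67.2.
Substitute into dN/dt = 0: 1.08(1 - 67.2/182) = 0.0071P*.
The bracket is 0.631, giving P* = 0.681/0.0071 = 96.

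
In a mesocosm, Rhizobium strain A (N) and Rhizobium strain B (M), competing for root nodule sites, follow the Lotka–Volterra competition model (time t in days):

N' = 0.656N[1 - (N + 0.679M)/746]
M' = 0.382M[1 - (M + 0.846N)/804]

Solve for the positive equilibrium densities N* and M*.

Setting both brackets to zero gives the nullclines N + 0.679M = 746 and 0.846N + M = 804.
Substituting M = 804 - 0.846N into the first: N(1 - 0.679·0.846) = 746 - 0.679·804.
So N* = 200/0.426 = 470, and then M* = 804 - 0.846·470 = 406.

N* ≈ 470, M* ≈ 406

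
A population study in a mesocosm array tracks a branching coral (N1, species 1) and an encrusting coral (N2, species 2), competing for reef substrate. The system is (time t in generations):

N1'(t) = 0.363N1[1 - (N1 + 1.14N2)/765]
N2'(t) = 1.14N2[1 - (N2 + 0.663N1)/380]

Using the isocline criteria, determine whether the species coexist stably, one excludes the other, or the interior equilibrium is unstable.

Compare the nullcline intercepts: K1/α12 = 765/1.14 = 671 > K2 = 380; K2/α21 = 380/0.663 = 573 < K1 = 765.
Since the inequalities point opposite ways, species 1 can invade but species 2 cannot.

species 1 excludes species 2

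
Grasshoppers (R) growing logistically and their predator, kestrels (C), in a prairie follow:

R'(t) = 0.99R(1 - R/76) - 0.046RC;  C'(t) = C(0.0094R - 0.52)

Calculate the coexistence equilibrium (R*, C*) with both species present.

R* ≈ 55.3, C* ≈ 5.86

From dC/dt = 0 with C > 0: 0.0094R* = 0.52, so R* = 55.3.
Substitute into dR/dt = 0: 0.99(1 - 55.3/76) = 0.046C*.
The bracket is 0.272, giving C* = 0.269/0.046 = 5.86.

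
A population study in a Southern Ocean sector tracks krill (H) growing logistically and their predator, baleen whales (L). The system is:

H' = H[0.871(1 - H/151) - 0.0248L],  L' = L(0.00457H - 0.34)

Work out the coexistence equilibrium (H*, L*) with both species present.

From dL/dt = 0 with L > 0: 0.00457H* = 0.34, so H* = 74.4.
Substitute into dH/dt = 0: 0.871(1 - 74.4/151) = 0.0248L*.
The bracket is 0.507, giving L* = 0.442/0.0248 = 17.8.

H* ≈ 74.4, L* ≈ 17.8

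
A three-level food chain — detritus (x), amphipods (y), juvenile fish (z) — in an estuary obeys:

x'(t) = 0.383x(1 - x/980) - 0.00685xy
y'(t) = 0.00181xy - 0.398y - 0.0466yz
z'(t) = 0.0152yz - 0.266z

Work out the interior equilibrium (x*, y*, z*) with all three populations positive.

From dz/dt = 0: 0.0152y* = 0.266, so y* = 17.5.
From dx/dt = 0: 0.383(1 - x*/980) = 0.00685·17.5, giving x* = 980·(1 - 0.313) = 673.
From dy/dt = 0: 0.00181·673 - 0.398 = 0.0466z*, so z* = 0.821/0.0466 = 17.6.

x* ≈ 673, y* ≈ 17.5, z* ≈ 17.6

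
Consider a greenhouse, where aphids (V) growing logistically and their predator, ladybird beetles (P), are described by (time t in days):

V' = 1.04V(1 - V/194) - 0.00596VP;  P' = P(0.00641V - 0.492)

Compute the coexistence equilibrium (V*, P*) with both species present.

From dP/dt = 0 with P > 0: 0.00641V* = 0.492, so V* = 76.8.
Substitute into dV/dt = 0: 1.04(1 - 76.8/194) = 0.00596P*.
The bracket is 0.604, giving P* = 0.629/0.00596 = 105.

V* ≈ 76.8, P* ≈ 105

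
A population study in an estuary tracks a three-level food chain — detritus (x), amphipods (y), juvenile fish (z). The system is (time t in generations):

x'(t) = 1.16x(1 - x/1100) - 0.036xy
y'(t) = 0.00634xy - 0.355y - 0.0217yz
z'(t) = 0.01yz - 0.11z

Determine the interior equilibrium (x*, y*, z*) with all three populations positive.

From dz/dt = 0: 0.01y* = 0.11, so y* = 11.
From dx/dt = 0: 1.16(1 - x*/1100) = 0.036·11, giving x* = 1100·(1 - 0.341) = 724.
From dy/dt = 0: 0.00634·724 - 0.355 = 0.0217z*, so z* = 4.24/0.0217 = 195.

x* ≈ 724, y* ≈ 11, z* ≈ 195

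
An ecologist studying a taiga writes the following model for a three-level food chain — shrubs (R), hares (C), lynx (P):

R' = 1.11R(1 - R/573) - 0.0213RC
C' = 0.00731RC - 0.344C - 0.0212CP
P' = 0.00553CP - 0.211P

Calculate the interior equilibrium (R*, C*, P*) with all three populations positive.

From dP/dt = 0: 0.00553C* = 0.211, so C* = 38.2.
From dR/dt = 0: 1.11(1 - R*/573) = 0.0213·38.2, giving R* = 573·(1 - 0.732) = 153.
From dC/dt = 0: 0.00731·153 - 0.344 = 0.0212P*, so P* = 0.778/0.0212 = 36.7.

R* ≈ 153, C* ≈ 38.2, P* ≈ 36.7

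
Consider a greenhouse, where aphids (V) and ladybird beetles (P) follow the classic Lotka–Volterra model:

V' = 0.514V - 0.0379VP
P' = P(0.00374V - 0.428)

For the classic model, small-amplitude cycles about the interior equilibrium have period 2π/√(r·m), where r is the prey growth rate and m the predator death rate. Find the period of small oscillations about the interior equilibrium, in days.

T ≈ 13.4 days

Here r = 0.514 and m = 0.428, so r·m = 0.22.
ω = √0.22 = 0.469 per day, hence T = 2π/ω ≈ 13.4 days.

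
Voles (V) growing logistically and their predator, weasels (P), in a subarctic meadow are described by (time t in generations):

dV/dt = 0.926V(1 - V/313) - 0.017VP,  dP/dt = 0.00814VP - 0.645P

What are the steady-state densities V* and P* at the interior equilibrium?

V* ≈ 79.2, P* ≈ 40.7

From dP/dt = 0 with P > 0: 0.00814V* = 0.645, so V* = 79.2.
Substitute into dV/dt = 0: 0.926(1 - 79.2/313) = 0.017P*.
The bracket is 0.747, giving P* = 0.692/0.017 = 40.7.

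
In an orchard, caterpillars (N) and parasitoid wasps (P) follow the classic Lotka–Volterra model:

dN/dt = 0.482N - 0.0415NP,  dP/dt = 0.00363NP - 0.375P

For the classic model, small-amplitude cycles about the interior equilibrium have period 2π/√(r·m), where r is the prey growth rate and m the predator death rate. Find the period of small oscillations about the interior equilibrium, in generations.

T ≈ 14.8 generations

Here r = 0.482 and m = 0.375, so r·m = 0.181.
ω = √0.181 = 0.425 per generation, hence T = 2π/ω ≈ 14.8 generations.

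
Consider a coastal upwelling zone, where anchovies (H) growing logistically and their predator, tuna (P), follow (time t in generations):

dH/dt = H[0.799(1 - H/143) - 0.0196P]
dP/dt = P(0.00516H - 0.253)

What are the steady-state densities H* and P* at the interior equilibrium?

From dP/dt = 0 with P > 0: 0.00516H* = 0.253, so H* = 49.
Substitute into dH/dt = 0: 0.799(1 - 49/143) = 0.0196P*.
The bracket is 0.657, giving P* = 0.525/0.0196 = 26.8.

H* ≈ 49, P* ≈ 26.8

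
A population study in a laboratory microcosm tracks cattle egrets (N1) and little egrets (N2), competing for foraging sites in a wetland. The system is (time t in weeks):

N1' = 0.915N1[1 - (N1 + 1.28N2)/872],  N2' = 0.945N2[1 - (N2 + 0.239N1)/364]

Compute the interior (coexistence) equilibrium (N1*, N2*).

Setting both brackets to zero gives the nullclines N1 + 1.28N2 = 872 and 0.239N1 + N2 = 364.
Substituting N2 = 364 - 0.239N1 into the first: N1(1 - 1.28·0.239) = 872 - 1.28·364.
So N1* = 406/0.694 = 585, and then N2* = 364 - 0.239·585 = 224.

N1* ≈ 585, N2* ≈ 224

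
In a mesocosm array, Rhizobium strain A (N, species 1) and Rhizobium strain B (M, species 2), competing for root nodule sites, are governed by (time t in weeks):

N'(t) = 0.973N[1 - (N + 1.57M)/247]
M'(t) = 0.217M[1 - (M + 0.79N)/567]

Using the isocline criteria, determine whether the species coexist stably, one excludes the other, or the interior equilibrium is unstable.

species 2 excludes species 1

Compare the nullcline intercepts: K1/α12 = 247/1.57 = 157 < K2 = 567; K2/α21 = 567/0.79 = 718 > K1 = 247.
Since the inequalities point opposite ways, species 2 can invade but species 1 cannot.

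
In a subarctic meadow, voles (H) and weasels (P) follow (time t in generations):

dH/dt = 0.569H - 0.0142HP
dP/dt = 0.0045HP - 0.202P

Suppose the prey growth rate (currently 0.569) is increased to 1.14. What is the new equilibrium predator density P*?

P* ≈ 80.3

At the interior fixed point, setting dH/dt = 0 with H > 0 fixes P* = (prey growth rate)/(HP coefficient) — independent of the other coefficients.
With the change, P* = 1.14/0.0142 = 80.3; it rises from 40.1.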